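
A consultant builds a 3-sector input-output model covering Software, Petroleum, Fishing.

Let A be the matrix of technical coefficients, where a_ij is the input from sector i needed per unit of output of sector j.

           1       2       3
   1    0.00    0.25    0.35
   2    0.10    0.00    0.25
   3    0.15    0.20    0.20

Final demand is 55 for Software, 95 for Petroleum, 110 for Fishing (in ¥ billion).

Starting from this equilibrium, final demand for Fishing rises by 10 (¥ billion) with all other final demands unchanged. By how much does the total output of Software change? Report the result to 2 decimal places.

Δx_1 = 6.24

I − A =
  [   1.00    -0.25    -0.35]
  [  -0.10     1.00    -0.25]
  [  -0.15    -0.20     0.80]
Cofactors of I−A, C_ij = (−1)^(i+j)·(minor ij) (rows/columns in the sector order above):
  C_11 = (1.00)(0.80) − (-0.25)(-0.20) = 0.7500
  C_12 = −[(-0.10)(0.80) − (-0.25)(-0.15)] = 0.1175
  C_13 = (-0.10)(-0.20) − (1.00)(-0.15) = 0.1700
  C_21 = −[(-0.25)(0.80) − (-0.35)(-0.20)] = 0.2700
  C_22 = (1.00)(0.80) − (-0.35)(-0.15) = 0.7475
  C_23 = −[(1.00)(-0.20) − (-0.25)(-0.15)] = 0.2375
  C_31 = (-0.25)(-0.25) − (-0.35)(1.00) = 0.4125
  C_32 = −[(1.00)(-0.25) − (-0.35)(-0.10)] = 0.2850
  C_33 = (1.00)(1.00) − (-0.25)(-0.10) = 0.9750
det(I−A) = Σ_j (I−A)_1j·C_1j = (1.00)(0.7500) + (-0.25)(0.1175) + (-0.35)(0.1700) = 0.661125
adj(I−A) = Cᵀ =
  [ 0.7500   0.2700   0.4125]
  [ 0.1175   0.7475   0.2850]
  [ 0.1700   0.2375   0.9750]
(I − A)⁻¹ = adj(I−A) / det(I−A) ≈
  [   1.1344     0.4084     0.6239]
  [   0.1777     1.1306     0.4311]
  [   0.2571     0.3592     1.4748]
Δx = (I − A)⁻¹ Δd with Δd having +10 in the Fishing component and 0 elsewhere.
So Δx_1 = L_13 · (+10), where L_13 = adj(I−A)_13 / det(I−A) = 0.4125 / 0.661125.
Δx_1 = 0.4125 × (+10) / 0.661125 = 4.125 / 0.661125 ≈ 6.24.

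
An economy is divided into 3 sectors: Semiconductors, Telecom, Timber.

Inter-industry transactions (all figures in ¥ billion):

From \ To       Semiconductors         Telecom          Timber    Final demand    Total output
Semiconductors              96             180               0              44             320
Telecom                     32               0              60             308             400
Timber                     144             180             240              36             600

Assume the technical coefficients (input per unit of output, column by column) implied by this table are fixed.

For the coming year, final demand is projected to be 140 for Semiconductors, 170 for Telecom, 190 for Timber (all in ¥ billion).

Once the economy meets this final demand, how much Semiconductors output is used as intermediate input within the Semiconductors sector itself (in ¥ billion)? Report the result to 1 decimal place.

Technical coefficients a_ij = z_ij / X_j:
  a_11 = 96/320 = 0.30, a_21 = 32/320 = 0.10, a_31 = 144/320 = 0.45
  a_12 = 180/400 = 0.45, a_22 = 0/400 = 0.00, a_32 = 180/400 = 0.45
  a_13 = 0/600 = 0.00, a_23 = 60/600 = 0.10, a_33 = 240/600 = 0.40
I − A =
  [   0.70    -0.45     0.00]
  [  -0.10     1.00    -0.10]
  [  -0.45    -0.45     0.60]
Cofactors of I−A, C_ij = (−1)^(i+j)·(minor ij) (rows/columns in the sector order above):
  C_11 = (1.00)(0.60) − (-0.10)(-0.45) = 0.5550
  C_12 = −[(-0.10)(0.60) − (-0.10)(-0.45)] = 0.1050
  C_13 = (-0.10)(-0.45) − (1.00)(-0.45) = 0.4950
  C_21 = −[(-0.45)(0.60) − (0.00)(-0.45)] = 0.2700
  C_22 = (0.70)(0.60) − (0.00)(-0.45) = 0.4200
  C_23 = −[(0.70)(-0.45) − (-0.45)(-0.45)] = 0.5175
  C_31 = (-0.45)(-0.10) − (0.00)(1.00) = 0.0450
  C_32 = −[(0.70)(-0.10) − (0.00)(-0.10)] = 0.0700
  C_33 = (0.70)(1.00) − (-0.45)(-0.10) = 0.6550
det(I−A) = Σ_j (I−A)_1j·C_1j = (0.70)(0.5550) + (-0.45)(0.1050) + (0.00)(0.4950) = 0.34125
adj(I−A) = Cᵀ =
  [ 0.5550   0.2700   0.0450]
  [ 0.1050   0.4200   0.0700]
  [ 0.4950   0.5175   0.6550]
(I − A)⁻¹ = adj(I−A) / det(I−A) ≈
  [   1.6264     0.7912     0.1319]
  [   0.3077     1.2308     0.2051]
  [   1.4505     1.5165     1.9194]
First solve x = (I − A)⁻¹ d = adj(I−A)·d / det(I−A); in particular x_1 = (0.5550·140 + 0.2700·170 + 0.0450·190) / 0.34125 = 132.15 / 0.34125 ≈ 387.253.
Intermediate flow from 1 to 1: z_11 = a_11 · x_1 = 0.30 × 132.15 / 0.34125 = 39.645 / 0.34125 ≈ 116.2.

z_11 = 116.2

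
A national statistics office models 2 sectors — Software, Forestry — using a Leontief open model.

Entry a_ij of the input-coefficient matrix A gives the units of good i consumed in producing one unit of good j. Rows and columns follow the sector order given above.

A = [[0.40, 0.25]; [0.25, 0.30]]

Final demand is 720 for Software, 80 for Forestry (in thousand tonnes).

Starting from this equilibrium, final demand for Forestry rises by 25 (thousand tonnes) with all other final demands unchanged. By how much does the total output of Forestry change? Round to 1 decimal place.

Δx_F = 42.0

I − A =
  [   0.60    -0.25]
  [  -0.25     0.70]
det(I−A) = (0.60)(0.70) − (-0.25)(-0.25) = 0.3575
adj(I−A) = [[0.70, 0.25], [0.25, 0.60]]
(I − A)⁻¹ = adj(I−A) / det(I−A) ≈
  [   1.9580     0.6993]
  [   0.6993     1.6783]
Δx = (I − A)⁻¹ Δd with Δd having +25 in the Forestry component and 0 elsewhere.
So Δx_F = L_FF · (+25), where L_FF = adj(I−A)_FF / det(I−A) = 0.60 / 0.3575.
Δx_F = 0.60 × (+25) / 0.3575 = 15.00 / 0.3575 ≈ 42.0.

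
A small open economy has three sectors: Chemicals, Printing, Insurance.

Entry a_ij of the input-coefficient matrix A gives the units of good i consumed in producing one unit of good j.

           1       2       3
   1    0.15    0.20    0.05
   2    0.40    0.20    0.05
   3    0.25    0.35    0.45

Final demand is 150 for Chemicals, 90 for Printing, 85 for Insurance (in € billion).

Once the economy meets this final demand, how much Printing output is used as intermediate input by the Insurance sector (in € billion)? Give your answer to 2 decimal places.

z_23 = 22.54

I − A =
  [   0.85    -0.20    -0.05]
  [  -0.40     0.80    -0.05]
  [  -0.25    -0.35     0.55]
Cofactors of I−A, C_ij = (−1)^(i+j)·(minor ij) (rows/columns in the sector order above):
  C_11 = (0.80)(0.55) − (-0.05)(-0.35) = 0.4225
  C_12 = −[(-0.40)(0.55) − (-0.05)(-0.25)] = 0.2325
  C_13 = (-0.40)(-0.35) − (0.80)(-0.25) = 0.3400
  C_21 = −[(-0.20)(0.55) − (-0.05)(-0.35)] = 0.1275
  C_22 = (0.85)(0.55) − (-0.05)(-0.25) = 0.4550
  C_23 = −[(0.85)(-0.35) − (-0.20)(-0.25)] = 0.3475
  C_31 = (-0.20)(-0.05) − (-0.05)(0.80) = 0.0500
  C_32 = −[(0.85)(-0.05) − (-0.05)(-0.40)] = 0.0625
  C_33 = (0.85)(0.80) − (-0.20)(-0.40) = 0.6000
det(I−A) = Σ_j (I−A)_1j·C_1j = (0.85)(0.4225) + (-0.20)(0.2325) + (-0.05)(0.3400) = 0.295625
adj(I−A) = Cᵀ =
  [ 0.4225   0.1275   0.0500]
  [ 0.2325   0.4550   0.0625]
  [ 0.3400   0.3475   0.6000]
(I − A)⁻¹ = adj(I−A) / det(I−A) ≈
  [   1.4292     0.4313     0.1691]
  [   0.7865     1.5391     0.2114]
  [   1.1501     1.1755     2.0296]
First solve x = (I − A)⁻¹ d = adj(I−A)·d / det(I−A); in particular x_3 = (0.3400·150 + 0.3475·90 + 0.6000·85) / 0.295625 = 133.275 / 0.295625 ≈ 450.8245.
Intermediate flow from 2 to 3: z_23 = a_23 · x_3 = 0.05 × 133.275 / 0.295625 = 6.66375 / 0.295625 ≈ 22.54.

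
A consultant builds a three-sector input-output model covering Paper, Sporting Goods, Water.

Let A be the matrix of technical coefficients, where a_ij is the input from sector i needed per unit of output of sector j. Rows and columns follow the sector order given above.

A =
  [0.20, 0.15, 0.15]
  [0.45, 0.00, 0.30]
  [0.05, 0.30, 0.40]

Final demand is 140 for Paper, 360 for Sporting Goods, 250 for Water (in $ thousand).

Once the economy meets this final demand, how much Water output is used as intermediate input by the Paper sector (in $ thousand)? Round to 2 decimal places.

I − A =
  [   0.80    -0.15    -0.15]
  [  -0.45     1.00    -0.30]
  [  -0.05    -0.30     0.60]
Cofactors of I−A, C_ij = (−1)^(i+j)·(minor ij) (rows/columns in the sector order above):
  C_11 = (1.00)(0.60) − (-0.30)(-0.30) = 0.5100
  C_12 = −[(-0.45)(0.60) − (-0.30)(-0.05)] = 0.2850
  C_13 = (-0.45)(-0.30) − (1.00)(-0.05) = 0.1850
  C_21 = −[(-0.15)(0.60) − (-0.15)(-0.30)] = 0.1350
  C_22 = (0.80)(0.60) − (-0.15)(-0.05) = 0.4725
  C_23 = −[(0.80)(-0.30) − (-0.15)(-0.05)] = 0.2475
  C_31 = (-0.15)(-0.30) − (-0.15)(1.00) = 0.1950
  C_32 = −[(0.80)(-0.30) − (-0.15)(-0.45)] = 0.3075
  C_33 = (0.80)(1.00) − (-0.15)(-0.45) = 0.7325
det(I−A) = Σ_j (I−A)_1j·C_1j = (0.80)(0.5100) + (-0.15)(0.2850) + (-0.15)(0.1850) = 0.3375
adj(I−A) = Cᵀ =
  [ 0.5100   0.1350   0.1950]
  [ 0.2850   0.4725   0.3075]
  [ 0.1850   0.2475   0.7325]
(I − A)⁻¹ = adj(I−A) / det(I−A) ≈
  [   1.5111     0.4000     0.5778]
  [   0.8444     1.4000     0.9111]
  [   0.5481     0.7333     2.1704]
First solve x = (I − A)⁻¹ d = adj(I−A)·d / det(I−A); in particular x_1 = (0.5100·140 + 0.1350·360 + 0.1950·250) / 0.3375 = 168.75 / 0.3375 = 500.0000.
Intermediate flow from 3 to 1: z_31 = a_31 · x_1 = 0.05 × 168.75 / 0.3375 = 8.4375 / 0.3375 = 25.00.

z_31 = 25.00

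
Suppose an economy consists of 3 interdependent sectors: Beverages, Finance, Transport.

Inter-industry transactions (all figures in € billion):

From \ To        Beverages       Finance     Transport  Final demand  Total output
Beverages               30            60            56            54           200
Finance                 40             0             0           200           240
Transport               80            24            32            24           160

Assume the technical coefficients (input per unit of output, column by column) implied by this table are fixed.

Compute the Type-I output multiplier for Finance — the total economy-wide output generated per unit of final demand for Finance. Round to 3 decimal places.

Technical coefficients a_ij = z_ij / X_j:
  a_11 = 30/200 = 0.15, a_21 = 40/200 = 0.20, a_31 = 80/200 = 0.40
  a_12 = 60/240 = 0.25, a_22 = 0/240 = 0.00, a_32 = 24/240 = 0.10
  a_13 = 56/160 = 0.35, a_23 = 0/160 = 0.00, a_33 = 32/160 = 0.20
I − A =
  [   0.85    -0.25    -0.35]
  [  -0.20     1.00     0.00]
  [  -0.40    -0.10     0.80]
Cofactors of I−A, C_ij = (−1)^(i+j)·(minor ij) (rows/columns in the sector order above):
  C_11 = (1.00)(0.80) − (0.00)(-0.10) = 0.8000
  C_12 = −[(-0.20)(0.80) − (0.00)(-0.40)] = 0.1600
  C_13 = (-0.20)(-0.10) − (1.00)(-0.40) = 0.4200
  C_21 = −[(-0.25)(0.80) − (-0.35)(-0.10)] = 0.2350
  C_22 = (0.85)(0.80) − (-0.35)(-0.40) = 0.5400
  C_23 = −[(0.85)(-0.10) − (-0.25)(-0.40)] = 0.1850
  C_31 = (-0.25)(0.00) − (-0.35)(1.00) = 0.3500
  C_32 = −[(0.85)(0.00) − (-0.35)(-0.20)] = 0.0700
  C_33 = (0.85)(1.00) − (-0.25)(-0.20) = 0.8000
det(I−A) = Σ_j (I−A)_1j·C_1j = (0.85)(0.8000) + (-0.25)(0.1600) + (-0.35)(0.4200) = 0.4930
adj(I−A) = Cᵀ =
  [ 0.8000   0.2350   0.3500]
  [ 0.1600   0.5400   0.0700]
  [ 0.4200   0.1850   0.8000]
(I − A)⁻¹ = adj(I−A) / det(I−A) ≈
  [   1.6227     0.4767     0.7099]
  [   0.3245     1.0953     0.1420]
  [   0.8519     0.3753     1.6227]
The output multiplier for sector j is the column-j sum of the Leontief inverse (I − A)⁻¹ = adj(I−A) / det(I−A).
Column 2 of adj(I−A): (0.2350, 0.5400, 0.1850); det(I−A) = 0.4930.
m_2 = (0.2350 + 0.5400 + 0.1850) / 0.4930 = 0.96 / 0.4930 ≈ 1.947.

m_2 = 1.947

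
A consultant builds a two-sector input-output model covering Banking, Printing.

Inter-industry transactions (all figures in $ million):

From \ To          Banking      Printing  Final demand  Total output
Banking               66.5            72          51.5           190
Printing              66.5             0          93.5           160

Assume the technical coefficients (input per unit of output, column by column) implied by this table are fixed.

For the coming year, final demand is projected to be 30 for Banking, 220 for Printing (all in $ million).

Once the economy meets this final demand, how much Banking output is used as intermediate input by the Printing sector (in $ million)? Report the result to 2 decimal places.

z_BP = 140.25

Technical coefficients a_ij = z_ij / X_j:
  a_BB = 66.5/190 = 0.35, a_PB = 66.5/190 = 0.35
  a_BP = 72/160 = 0.45, a_PP = 0/160 = 0.00
I − A =
  [   0.65    -0.45]
  [  -0.35     1.00]
det(I−A) = (0.65)(1.00) − (-0.45)(-0.35) = 0.4925
adj(I−A) = [[1.00, 0.45], [0.35, 0.65]]
(I − A)⁻¹ = adj(I−A) / det(I−A) ≈
  [   2.0305     0.9137]
  [   0.7107     1.3198]
First solve x = (I − A)⁻¹ d = adj(I−A)·d / det(I−A); in particular x_P = (0.35·30 + 0.65·220) / 0.4925 = 153.50 / 0.4925 ≈ 311.6751.
Intermediate flow from B to P: z_BP = a_BP · x_P = 0.45 × 153.50 / 0.4925 = 69.075 / 0.4925 ≈ 140.25.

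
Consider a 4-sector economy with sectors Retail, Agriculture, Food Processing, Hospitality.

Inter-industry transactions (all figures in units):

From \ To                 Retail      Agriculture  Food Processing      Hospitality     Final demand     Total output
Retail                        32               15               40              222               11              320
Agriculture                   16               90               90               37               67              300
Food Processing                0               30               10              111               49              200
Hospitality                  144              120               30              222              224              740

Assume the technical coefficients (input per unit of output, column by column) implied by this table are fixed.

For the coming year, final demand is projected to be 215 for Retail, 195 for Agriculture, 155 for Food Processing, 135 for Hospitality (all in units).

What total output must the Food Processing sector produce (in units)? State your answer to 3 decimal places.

Technical coefficients a_ij = z_ij / X_j:
  a_RR = 32/320 = 0.10, a_AR = 16/320 = 0.05, a_FR = 0/320 = 0.00, a_HR = 144/320 = 0.45
  a_RA = 15/300 = 0.05, a_AA = 90/300 = 0.30, a_FA = 30/300 = 0.10, a_HA = 120/300 = 0.40
  a_RF = 40/200 = 0.20, a_AF = 90/200 = 0.45, a_FF = 10/200 = 0.05, a_HF = 30/200 = 0.15
  a_RH = 222/740 = 0.30, a_AH = 37/740 = 0.05, a_FH = 111/740 = 0.15, a_HH = 222/740 = 0.30
I − A =
  [   0.90    -0.05    -0.20    -0.30]
  [  -0.05     0.70    -0.45    -0.05]
  [   0.00    -0.10     0.95    -0.15]
  [  -0.45    -0.40    -0.15     0.70]
Compute the cofactors C_ij = (−1)^(i+j)·(3×3 minor ij) of I−A; the adjugate is their transpose:
adj(I−A) = Cᵀ =
  [ 0.371500   0.176625   0.195625   0.213750]
  [ 0.083875   0.436500   0.243250   0.119250]
  [ 0.056000   0.106875   0.319625   0.100125]
  [ 0.298750   0.385875   0.333250   0.554625]
det(I−A) = Σ_j (I−A)_1j·C_1j = (0.90)(0.371500) + (-0.05)(0.083875) + (-0.20)(0.056000) + (-0.30)(0.298750) = 0.22933125
(I − A)⁻¹ = adj(I−A) / det(I−A) ≈
  [   1.6199     0.7702     0.8530     0.9321]
  [   0.3657     1.9034     1.0607     0.5200]
  [   0.2442     0.4660     1.3937     0.4366]
  [   1.3027     1.6826     1.4531     2.4184]
x = (I − A)⁻¹ d = adj(I−A)·d / det(I−A), with det(I−A) = 0.22933125:
  x_R = (0.371500·215 + 0.176625·195 + 0.195625·155 + 0.213750·135) / 0.22933125 = 173.4925 / 0.22933125 ≈ 756.515
  x_A = (0.083875·215 + 0.436500·195 + 0.243250·155 + 0.119250·135) / 0.22933125 = 156.953125 / 0.22933125 ≈ 684.395
  x_F = (0.056000·215 + 0.106875·195 + 0.319625·155 + 0.100125·135) / 0.22933125 = 95.939375 / 0.22933125 ≈ 418.344
  x_H = (0.298750·215 + 0.385875·195 + 0.333250·155 + 0.554625·135) / 0.22933125 = 266.005 / 0.22933125 ≈ 1159.916

x_F = 418.344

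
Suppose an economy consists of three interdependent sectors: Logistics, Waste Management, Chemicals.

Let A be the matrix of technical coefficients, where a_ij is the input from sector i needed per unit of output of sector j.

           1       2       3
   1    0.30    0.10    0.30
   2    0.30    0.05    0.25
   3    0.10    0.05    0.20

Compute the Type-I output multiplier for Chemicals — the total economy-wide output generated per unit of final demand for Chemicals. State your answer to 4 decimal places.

m_3 = 2.6092

I − A =
  [   0.70    -0.10    -0.30]
  [  -0.30     0.95    -0.25]
  [  -0.10    -0.05     0.80]
Cofactors of I−A, C_ij = (−1)^(i+j)·(minor ij) (rows/columns in the sector order above):
  C_11 = (0.95)(0.80) − (-0.25)(-0.05) = 0.7475
  C_12 = −[(-0.30)(0.80) − (-0.25)(-0.10)] = 0.2650
  C_13 = (-0.30)(-0.05) − (0.95)(-0.10) = 0.1100
  C_21 = −[(-0.10)(0.80) − (-0.30)(-0.05)] = 0.0950
  C_22 = (0.70)(0.80) − (-0.30)(-0.10) = 0.5300
  C_23 = −[(0.70)(-0.05) − (-0.10)(-0.10)] = 0.0450
  C_31 = (-0.10)(-0.25) − (-0.30)(0.95) = 0.3100
  C_32 = −[(0.70)(-0.25) − (-0.30)(-0.30)] = 0.2650
  C_33 = (0.70)(0.95) − (-0.10)(-0.30) = 0.6350
det(I−A) = Σ_j (I−A)_1j·C_1j = (0.70)(0.7475) + (-0.10)(0.2650) + (-0.30)(0.1100) = 0.46375
adj(I−A) = Cᵀ =
  [ 0.7475   0.0950   0.3100]
  [ 0.2650   0.5300   0.2650]
  [ 0.1100   0.0450   0.6350]
(I − A)⁻¹ = adj(I−A) / det(I−A) ≈
  [   1.61186     0.20485     0.66846]
  [   0.57143     1.14286     0.57143]
  [   0.23720     0.09704     1.36927]
The output multiplier for sector j is the column-j sum of the Leontief inverse (I − A)⁻¹ = adj(I−A) / det(I−A).
Column 3 of adj(I−A): (0.3100, 0.2650, 0.6350); det(I−A) = 0.46375.
m_3 = (0.3100 + 0.2650 + 0.6350) / 0.46375 = 1.21 / 0.46375 ≈ 2.6092.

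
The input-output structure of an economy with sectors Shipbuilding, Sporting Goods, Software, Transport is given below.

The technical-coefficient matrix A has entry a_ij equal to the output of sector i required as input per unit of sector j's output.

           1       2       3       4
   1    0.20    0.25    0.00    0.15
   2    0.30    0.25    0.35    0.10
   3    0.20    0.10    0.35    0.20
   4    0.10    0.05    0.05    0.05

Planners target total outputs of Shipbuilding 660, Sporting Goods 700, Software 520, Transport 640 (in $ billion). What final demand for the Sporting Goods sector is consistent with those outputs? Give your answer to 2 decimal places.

I − A =
  [   0.80    -0.25     0.00    -0.15]
  [  -0.30     0.75    -0.35    -0.10]
  [  -0.20    -0.10     0.65    -0.20]
  [  -0.10    -0.05    -0.05     0.95]
d = (I − A) x:
  d_1 = (+0.80)·660 + (-0.25)·700 + (+0.00)·520 + (-0.15)·640 = 257.00
  d_2 = (-0.30)·660 + (+0.75)·700 + (-0.35)·520 + (-0.10)·640 = 81.00
  d_3 = (-0.20)·660 + (-0.10)·700 + (+0.65)·520 + (-0.20)·640 = 8.00
  d_4 = (-0.10)·660 + (-0.05)·700 + (-0.05)·520 + (+0.95)·640 = 481.00

d_2 = 81.00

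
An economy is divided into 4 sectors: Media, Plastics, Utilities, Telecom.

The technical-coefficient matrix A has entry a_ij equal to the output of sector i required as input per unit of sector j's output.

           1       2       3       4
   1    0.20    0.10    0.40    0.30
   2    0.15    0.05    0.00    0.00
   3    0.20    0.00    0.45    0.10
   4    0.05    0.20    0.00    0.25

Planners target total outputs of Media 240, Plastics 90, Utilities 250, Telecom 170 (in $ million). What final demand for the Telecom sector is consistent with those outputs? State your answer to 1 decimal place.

d_4 = 97.5

I − A =
  [   0.80    -0.10    -0.40    -0.30]
  [  -0.15     0.95     0.00     0.00]
  [  -0.20     0.00     0.55    -0.10]
  [  -0.05    -0.20     0.00     0.75]
d = (I − A) x:
  d_1 = (+0.80)·240 + (-0.10)·90 + (-0.40)·250 + (-0.30)·170 = 32.0
  d_2 = (-0.15)·240 + (+0.95)·90 + (+0.00)·250 + (+0.00)·170 = 49.5
  d_3 = (-0.20)·240 + (+0.00)·90 + (+0.55)·250 + (-0.10)·170 = 72.5
  d_4 = (-0.05)·240 + (-0.20)·90 + (+0.00)·250 + (+0.75)·170 = 97.5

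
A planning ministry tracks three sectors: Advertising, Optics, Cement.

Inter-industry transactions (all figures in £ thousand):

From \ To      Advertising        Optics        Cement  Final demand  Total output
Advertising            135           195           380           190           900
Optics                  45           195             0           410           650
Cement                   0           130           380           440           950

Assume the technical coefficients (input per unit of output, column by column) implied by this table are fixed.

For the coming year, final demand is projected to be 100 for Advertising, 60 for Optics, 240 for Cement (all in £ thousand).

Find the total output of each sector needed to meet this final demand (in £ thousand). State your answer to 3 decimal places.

Technical coefficients a_ij = z_ij / X_j:
  a_11 = 135/900 = 0.15, a_21 = 45/900 = 0.05, a_31 = 0/900 = 0.00
  a_12 = 195/650 = 0.30, a_22 = 195/650 = 0.30, a_32 = 130/650 = 0.20
  a_13 = 380/950 = 0.40, a_23 = 0/950 = 0.00, a_33 = 380/950 = 0.40
I − A =
  [   0.85    -0.30    -0.40]
  [  -0.05     0.70     0.00]
  [   0.00    -0.20     0.60]
Cofactors of I−A, C_ij = (−1)^(i+j)·(minor ij) (rows/columns in the sector order above):
  C_11 = (0.70)(0.60) − (0.00)(-0.20) = 0.4200
  C_12 = −[(-0.05)(0.60) − (0.00)(0.00)] = 0.0300
  C_13 = (-0.05)(-0.20) − (0.70)(0.00) = 0.0100
  C_21 = −[(-0.30)(0.60) − (-0.40)(-0.20)] = 0.2600
  C_22 = (0.85)(0.60) − (-0.40)(0.00) = 0.5100
  C_23 = −[(0.85)(-0.20) − (-0.30)(0.00)] = 0.1700
  C_31 = (-0.30)(0.00) − (-0.40)(0.70) = 0.2800
  C_32 = −[(0.85)(0.00) − (-0.40)(-0.05)] = 0.0200
  C_33 = (0.85)(0.70) − (-0.30)(-0.05) = 0.5800
det(I−A) = Σ_j (I−A)_1j·C_1j = (0.85)(0.4200) + (-0.30)(0.0300) + (-0.40)(0.0100) = 0.3440
adj(I−A) = Cᵀ =
  [ 0.4200   0.2600   0.2800]
  [ 0.0300   0.5100   0.0200]
  [ 0.0100   0.1700   0.5800]
(I − A)⁻¹ = adj(I−A) / det(I−A) ≈
  [   1.2209     0.7558     0.8140]
  [   0.0872     1.4826     0.0581]
  [   0.0291     0.4942     1.6860]
x = (I − A)⁻¹ d = adj(I−A)·d / det(I−A), with det(I−A) = 0.3440:
  x_1 = (0.4200·100 + 0.2600·60 + 0.2800·240) / 0.3440 = 124.80 / 0.3440 ≈ 362.791
  x_2 = (0.0300·100 + 0.5100·60 + 0.0200·240) / 0.3440 = 38.40 / 0.3440 ≈ 111.628
  x_3 = (0.0100·100 + 0.1700·60 + 0.5800·240) / 0.3440 = 150.40 / 0.3440 ≈ 437.209

x_1 = 362.791, x_2 = 111.628, x_3 = 437.209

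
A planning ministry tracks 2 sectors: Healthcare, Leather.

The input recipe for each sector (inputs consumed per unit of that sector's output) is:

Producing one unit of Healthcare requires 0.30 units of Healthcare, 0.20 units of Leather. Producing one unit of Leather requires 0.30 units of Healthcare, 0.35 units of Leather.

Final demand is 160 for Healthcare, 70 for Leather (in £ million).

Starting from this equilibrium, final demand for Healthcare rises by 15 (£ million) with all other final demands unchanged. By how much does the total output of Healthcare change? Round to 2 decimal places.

I − A =
  [   0.70    -0.30]
  [  -0.20     0.65]
det(I−A) = (0.70)(0.65) − (-0.30)(-0.20) = 0.3950
adj(I−A) = [[0.65, 0.30], [0.20, 0.70]]
(I − A)⁻¹ = adj(I−A) / det(I−A) ≈
  [   1.6456     0.7595]
  [   0.5063     1.7722]
Δx = (I − A)⁻¹ Δd with Δd having +15 in the Healthcare component and 0 elsewhere.
So Δx_1 = L_11 · (+15), where L_11 = adj(I−A)_11 / det(I−A) = 0.65 / 0.3950.
Δx_1 = 0.65 × (+15) / 0.3950 = 9.75 / 0.3950 ≈ 24.68.

Δx_1 = 24.68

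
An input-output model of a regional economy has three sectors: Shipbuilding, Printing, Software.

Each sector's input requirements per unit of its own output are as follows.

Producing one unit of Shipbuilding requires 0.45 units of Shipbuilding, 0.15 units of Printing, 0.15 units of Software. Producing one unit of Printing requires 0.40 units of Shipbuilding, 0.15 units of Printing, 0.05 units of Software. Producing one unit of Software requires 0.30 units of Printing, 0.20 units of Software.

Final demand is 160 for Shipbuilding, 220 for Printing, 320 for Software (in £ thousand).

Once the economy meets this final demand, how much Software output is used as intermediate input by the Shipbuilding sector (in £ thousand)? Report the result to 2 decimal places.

I − A =
  [   0.55    -0.40     0.00]
  [  -0.15     0.85    -0.30]
  [  -0.15    -0.05     0.80]
Cofactors of I−A, C_ij = (−1)^(i+j)·(minor ij) (rows/columns in the sector order above):
  C_11 = (0.85)(0.80) − (-0.30)(-0.05) = 0.6650
  C_12 = −[(-0.15)(0.80) − (-0.30)(-0.15)] = 0.1650
  C_13 = (-0.15)(-0.05) − (0.85)(-0.15) = 0.1350
  C_21 = −[(-0.40)(0.80) − (0.00)(-0.05)] = 0.3200
  C_22 = (0.55)(0.80) − (0.00)(-0.15) = 0.4400
  C_23 = −[(0.55)(-0.05) − (-0.40)(-0.15)] = 0.0875
  C_31 = (-0.40)(-0.30) − (0.00)(0.85) = 0.1200
  C_32 = −[(0.55)(-0.30) − (0.00)(-0.15)] = 0.1650
  C_33 = (0.55)(0.85) − (-0.40)(-0.15) = 0.4075
det(I−A) = Σ_j (I−A)_1j·C_1j = (0.55)(0.6650) + (-0.40)(0.1650) + (0.00)(0.1350) = 0.29975
adj(I−A) = Cᵀ =
  [ 0.6650   0.3200   0.1200]
  [ 0.1650   0.4400   0.1650]
  [ 0.1350   0.0875   0.4075]
(I − A)⁻¹ = adj(I−A) / det(I−A) ≈
  [   2.2185     1.0676     0.4003]
  [   0.5505     1.4679     0.5505]
  [   0.4504     0.2919     1.3595]
First solve x = (I − A)⁻¹ d = adj(I−A)·d / det(I−A); in particular x_1 = (0.6650·160 + 0.3200·220 + 0.1200·320) / 0.29975 = 215.20 / 0.29975 ≈ 717.9316.
Intermediate flow from 3 to 1: z_31 = a_31 · x_1 = 0.15 × 215.20 / 0.29975 = 32.28 / 0.29975 ≈ 107.69.

z_31 = 107.69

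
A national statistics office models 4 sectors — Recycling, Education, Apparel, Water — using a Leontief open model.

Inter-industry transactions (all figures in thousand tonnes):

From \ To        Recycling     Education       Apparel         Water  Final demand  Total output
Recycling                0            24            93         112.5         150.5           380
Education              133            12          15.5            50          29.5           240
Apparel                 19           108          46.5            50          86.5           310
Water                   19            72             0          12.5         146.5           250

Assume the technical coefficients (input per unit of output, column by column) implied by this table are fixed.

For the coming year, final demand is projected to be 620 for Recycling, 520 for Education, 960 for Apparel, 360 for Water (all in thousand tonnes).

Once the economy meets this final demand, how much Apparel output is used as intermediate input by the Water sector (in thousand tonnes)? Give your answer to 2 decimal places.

z_AW = 195.59

Technical coefficients a_ij = z_ij / X_j:
  a_RR = 0/380 = 0.00, a_ER = 133/380 = 0.35, a_AR = 19/380 = 0.05, a_WR = 19/380 = 0.05
  a_RE = 24/240 = 0.10, a_EE = 12/240 = 0.05, a_AE = 108/240 = 0.45, a_WE = 72/240 = 0.30
  a_RA = 93/310 = 0.30, a_EA = 15.5/310 = 0.05, a_AA = 46.5/310 = 0.15, a_WA = 0/310 = 0.00
  a_RW = 112.5/250 = 0.45, a_EW = 50/250 = 0.20, a_AW = 50/250 = 0.20, a_WW = 12.5/250 = 0.05
I − A =
  [   1.00    -0.10    -0.30    -0.45]
  [  -0.35     0.95    -0.05    -0.20]
  [  -0.05    -0.45     0.85    -0.20]
  [  -0.05    -0.30     0.00     0.95]
Compute the cofactors C_ij = (−1)^(i+j)·(3×3 minor ij) of I−A; the adjugate is their transpose:
adj(I−A) = Cᵀ =
  [ 0.691750   0.341750   0.264250   0.455250]
  [ 0.294000   0.771125   0.149125   0.333000]
  [ 0.226750   0.489875   0.739625   0.366250]
  [ 0.129250   0.261500   0.061000   0.693500]
det(I−A) = Σ_j (I−A)_1j·C_1j = (1.00)(0.691750) + (-0.10)(0.294000) + (-0.30)(0.226750) + (-0.45)(0.129250) = 0.5361625
(I − A)⁻¹ = adj(I−A) / det(I−A) ≈
  [   1.2902     0.6374     0.4929     0.8491]
  [   0.5483     1.4382     0.2781     0.6211]
  [   0.4229     0.9137     1.3795     0.6831]
  [   0.2411     0.4877     0.1138     1.2935]
First solve x = (I − A)⁻¹ d = adj(I−A)·d / det(I−A); in particular x_W = (0.129250·620 + 0.261500·520 + 0.061000·960 + 0.693500·360) / 0.5361625 = 524.335 / 0.5361625 ≈ 977.9405.
Intermediate flow from A to W: z_AW = a_AW · x_W = 0.20 × 524.335 / 0.5361625 = 104.867 / 0.5361625 ≈ 195.59.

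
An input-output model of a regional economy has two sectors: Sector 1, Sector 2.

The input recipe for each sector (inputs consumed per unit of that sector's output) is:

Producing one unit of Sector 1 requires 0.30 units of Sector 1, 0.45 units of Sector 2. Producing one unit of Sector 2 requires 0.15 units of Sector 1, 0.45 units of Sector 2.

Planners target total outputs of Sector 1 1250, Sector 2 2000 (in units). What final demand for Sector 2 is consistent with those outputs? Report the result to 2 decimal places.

d_2 = 537.50

I − A =
  [   0.70    -0.15]
  [  -0.45     0.55]
d = (I − A) x:
  d_1 = (+0.70)·1250 + (-0.15)·2000 = 575.00
  d_2 = (-0.45)·1250 + (+0.55)·2000 = 537.50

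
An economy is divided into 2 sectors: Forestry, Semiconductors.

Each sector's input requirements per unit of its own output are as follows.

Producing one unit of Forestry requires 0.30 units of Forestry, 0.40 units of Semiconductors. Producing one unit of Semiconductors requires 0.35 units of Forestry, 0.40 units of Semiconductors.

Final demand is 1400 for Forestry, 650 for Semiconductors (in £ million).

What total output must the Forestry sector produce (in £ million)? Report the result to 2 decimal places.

x_1 = 3812.50

I − A =
  [   0.70    -0.35]
  [  -0.40     0.60]
det(I−A) = (0.70)(0.60) − (-0.35)(-0.40) = 0.2800
adj(I−A) = [[0.60, 0.35], [0.40, 0.70]]
(I − A)⁻¹ = adj(I−A) / det(I−A) ≈
  [   2.1429     1.2500]
  [   1.4286     2.5000]
x = (I − A)⁻¹ d = adj(I−A)·d / det(I−A), with det(I−A) = 0.2800:
  x_1 = (0.60·1400 + 0.35·650) / 0.2800 = 1067.50 / 0.2800 = 3812.50
  x_2 = (0.40·1400 + 0.70·650) / 0.2800 = 1015.00 / 0.2800 = 3625.00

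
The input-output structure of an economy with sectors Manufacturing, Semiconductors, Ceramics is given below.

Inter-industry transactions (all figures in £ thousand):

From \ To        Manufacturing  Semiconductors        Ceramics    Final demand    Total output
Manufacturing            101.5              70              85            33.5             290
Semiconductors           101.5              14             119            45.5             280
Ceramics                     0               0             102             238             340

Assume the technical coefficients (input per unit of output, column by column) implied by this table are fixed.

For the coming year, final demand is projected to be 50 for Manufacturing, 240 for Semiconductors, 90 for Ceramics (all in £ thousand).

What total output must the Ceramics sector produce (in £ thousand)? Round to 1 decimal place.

Technical coefficients a_ij = z_ij / X_j:
  a_MM = 101.5/290 = 0.35, a_SM = 101.5/290 = 0.35, a_CM = 0/290 = 0.00
  a_MS = 70/280 = 0.25, a_SS = 14/280 = 0.05, a_CS = 0/280 = 0.00
  a_MC = 85/340 = 0.25, a_SC = 119/340 = 0.35, a_CC = 102/340 = 0.30
I − A =
  [   0.65    -0.25    -0.25]
  [  -0.35     0.95    -0.35]
  [   0.00     0.00     0.70]
Cofactors of I−A, C_ij = (−1)^(i+j)·(minor ij) (rows/columns in the sector order above):
  C_11 = (0.95)(0.70) − (-0.35)(0.00) = 0.6650
  C_12 = −[(-0.35)(0.70) − (-0.35)(0.00)] = 0.2450
  C_13 = (-0.35)(0.00) − (0.95)(0.00) = 0.0000
  C_21 = −[(-0.25)(0.70) − (-0.25)(0.00)] = 0.1750
  C_22 = (0.65)(0.70) − (-0.25)(0.00) = 0.4550
  C_23 = −[(0.65)(0.00) − (-0.25)(0.00)] = 0.0000
  C_31 = (-0.25)(-0.35) − (-0.25)(0.95) = 0.3250
  C_32 = −[(0.65)(-0.35) − (-0.25)(-0.35)] = 0.3150
  C_33 = (0.65)(0.95) − (-0.25)(-0.35) = 0.5300
det(I−A) = Σ_j (I−A)_1j·C_1j = (0.65)(0.6650) + (-0.25)(0.2450) + (-0.25)(0.0000) = 0.3710
adj(I−A) = Cᵀ =
  [ 0.6650   0.1750   0.3250]
  [ 0.2450   0.4550   0.3150]
  [ 0.0000   0.0000   0.5300]
(I − A)⁻¹ = adj(I−A) / det(I−A) ≈
  [   1.7925     0.4717     0.8760]
  [   0.6604     1.2264     0.8491]
  [   0.0000     0.0000     1.4286]
x = (I − A)⁻¹ d = adj(I−A)·d / det(I−A), with det(I−A) = 0.3710:
  x_M = (0.6650·50 + 0.1750·240 + 0.3250·90) / 0.3710 = 104.50 / 0.3710 ≈ 281.7
  x_S = (0.2450·50 + 0.4550·240 + 0.3150·90) / 0.3710 = 149.80 / 0.3710 ≈ 403.8
  x_C = (0.0000·50 + 0.0000·240 + 0.5300·90) / 0.3710 = 47.70 / 0.3710 ≈ 128.6

x_C = 128.6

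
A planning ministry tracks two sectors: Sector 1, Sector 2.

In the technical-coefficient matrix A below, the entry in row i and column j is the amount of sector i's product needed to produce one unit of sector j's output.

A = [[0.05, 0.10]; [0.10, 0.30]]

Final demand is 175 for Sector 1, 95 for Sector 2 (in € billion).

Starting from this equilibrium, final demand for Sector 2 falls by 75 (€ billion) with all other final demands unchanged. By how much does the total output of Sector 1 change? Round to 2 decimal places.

Δx_1 = -11.45

I − A =
  [   0.95    -0.10]
  [  -0.10     0.70]
det(I−A) = (0.95)(0.70) − (-0.10)(-0.10) = 0.6550
adj(I−A) = [[0.70, 0.10], [0.10, 0.95]]
(I − A)⁻¹ = adj(I−A) / det(I−A) ≈
  [   1.0687     0.1527]
  [   0.1527     1.4504]
Δx = (I − A)⁻¹ Δd with Δd having -75 in the Sector 2 component and 0 elsewhere.
So Δx_1 = L_12 · (-75), where L_12 = adj(I−A)_12 / det(I−A) = 0.10 / 0.6550.
Δx_1 = 0.10 × (-75) / 0.6550 = -7.50 / 0.6550 ≈ -11.45.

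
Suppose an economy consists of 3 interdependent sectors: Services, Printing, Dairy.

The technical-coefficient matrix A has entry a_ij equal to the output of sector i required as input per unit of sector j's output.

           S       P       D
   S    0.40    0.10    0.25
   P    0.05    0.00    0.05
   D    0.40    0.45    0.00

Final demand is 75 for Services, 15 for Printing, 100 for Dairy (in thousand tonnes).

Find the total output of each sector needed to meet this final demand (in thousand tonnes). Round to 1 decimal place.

x_S = 215.2, x_P = 35.9, x_D = 202.2

I − A =
  [   0.60    -0.10    -0.25]
  [  -0.05     1.00    -0.05]
  [  -0.40    -0.45     1.00]
Cofactors of I−A, C_ij = (−1)^(i+j)·(minor ij) (rows/columns in the sector order above):
  C_11 = (1.00)(1.00) − (-0.05)(-0.45) = 0.9775
  C_12 = −[(-0.05)(1.00) − (-0.05)(-0.40)] = 0.0700
  C_13 = (-0.05)(-0.45) − (1.00)(-0.40) = 0.4225
  C_21 = −[(-0.10)(1.00) − (-0.25)(-0.45)] = 0.2125
  C_22 = (0.60)(1.00) − (-0.25)(-0.40) = 0.5000
  C_23 = −[(0.60)(-0.45) − (-0.10)(-0.40)] = 0.3100
  C_31 = (-0.10)(-0.05) − (-0.25)(1.00) = 0.2550
  C_32 = −[(0.60)(-0.05) − (-0.25)(-0.05)] = 0.0425
  C_33 = (0.60)(1.00) − (-0.10)(-0.05) = 0.5950
det(I−A) = Σ_j (I−A)_1j·C_1j = (0.60)(0.9775) + (-0.10)(0.0700) + (-0.25)(0.4225) = 0.473875
adj(I−A) = Cᵀ =
  [ 0.9775   0.2125   0.2550]
  [ 0.0700   0.5000   0.0425]
  [ 0.4225   0.3100   0.5950]
(I − A)⁻¹ = adj(I−A) / det(I−A) ≈
  [   2.0628     0.4484     0.5381]
  [   0.1477     1.0551     0.0897]
  [   0.8916     0.6542     1.2556]
x = (I − A)⁻¹ d = adj(I−A)·d / det(I−A), with det(I−A) = 0.473875:
  x_S = (0.9775·75 + 0.2125·15 + 0.2550·100) / 0.473875 = 102.00 / 0.473875 ≈ 215.2
  x_P = (0.0700·75 + 0.5000·15 + 0.0425·100) / 0.473875 = 17.00 / 0.473875 ≈ 35.9
  x_D = (0.4225·75 + 0.3100·15 + 0.5950·100) / 0.473875 = 95.8375 / 0.473875 ≈ 202.2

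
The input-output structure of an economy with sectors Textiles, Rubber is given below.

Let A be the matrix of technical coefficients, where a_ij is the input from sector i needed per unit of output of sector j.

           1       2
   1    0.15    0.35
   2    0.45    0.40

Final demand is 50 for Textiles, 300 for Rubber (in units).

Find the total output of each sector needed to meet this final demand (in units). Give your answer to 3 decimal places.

I − A =
  [   0.85    -0.35]
  [  -0.45     0.60]
det(I−A) = (0.85)(0.60) − (-0.35)(-0.45) = 0.3525
adj(I−A) = [[0.60, 0.35], [0.45, 0.85]]
(I − A)⁻¹ = adj(I−A) / det(I−A) ≈
  [   1.7021     0.9929]
  [   1.2766     2.4113]
x = (I − A)⁻¹ d = adj(I−A)·d / det(I−A), with det(I−A) = 0.3525:
  x_1 = (0.60·50 + 0.35·300) / 0.3525 = 135.00 / 0.3525 ≈ 382.979
  x_2 = (0.45·50 + 0.85·300) / 0.3525 = 277.50 / 0.3525 ≈ 787.234

x_1 = 382.979, x_2 = 787.234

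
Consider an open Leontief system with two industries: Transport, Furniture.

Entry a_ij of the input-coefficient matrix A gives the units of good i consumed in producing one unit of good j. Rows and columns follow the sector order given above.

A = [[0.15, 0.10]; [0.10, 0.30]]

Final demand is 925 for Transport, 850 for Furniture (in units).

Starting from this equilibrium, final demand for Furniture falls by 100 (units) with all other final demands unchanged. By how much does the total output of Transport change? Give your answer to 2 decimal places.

Δx_T = -17.09

I − A =
  [   0.85    -0.10]
  [  -0.10     0.70]
det(I−A) = (0.85)(0.70) − (-0.10)(-0.10) = 0.5850
adj(I−A) = [[0.70, 0.10], [0.10, 0.85]]
(I − A)⁻¹ = adj(I−A) / det(I−A) ≈
  [   1.1966     0.1709]
  [   0.1709     1.4530]
Δx = (I − A)⁻¹ Δd with Δd having -100 in the Furniture component and 0 elsewhere.
So Δx_T = L_TF · (-100), where L_TF = adj(I−A)_TF / det(I−A) = 0.10 / 0.5850.
Δx_T = 0.10 × (-100) / 0.5850 = -10.00 / 0.5850 ≈ -17.09.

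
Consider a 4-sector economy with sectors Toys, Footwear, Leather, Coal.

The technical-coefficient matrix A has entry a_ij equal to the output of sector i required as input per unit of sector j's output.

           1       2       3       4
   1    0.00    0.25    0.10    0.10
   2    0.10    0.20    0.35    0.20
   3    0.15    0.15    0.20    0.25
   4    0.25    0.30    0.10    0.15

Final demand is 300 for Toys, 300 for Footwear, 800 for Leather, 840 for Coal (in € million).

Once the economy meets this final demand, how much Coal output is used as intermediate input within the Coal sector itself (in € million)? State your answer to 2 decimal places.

z_44 = 368.21

I − A =
  [   1.00    -0.25    -0.10    -0.10]
  [  -0.10     0.80    -0.35    -0.20]
  [  -0.15    -0.15     0.80    -0.25]
  [  -0.25    -0.30    -0.10     0.85]
Compute the cofactors C_ij = (−1)^(i+j)·(3×3 minor ij) of I−A; the adjugate is their transpose:
adj(I−A) = Cᵀ =
  [ 0.402125   0.209500   0.159875   0.143625]
  [ 0.175000   0.614500   0.323250   0.260250]
  [ 0.170750   0.250750   0.563250   0.244750]
  [ 0.200125   0.308000   0.227375   0.540875]
det(I−A) = Σ_j (I−A)_1j·C_1j = (1.00)(0.402125) + (-0.25)(0.175000) + (-0.10)(0.170750) + (-0.10)(0.200125) = 0.3212875
(I − A)⁻¹ = adj(I−A) / det(I−A) ≈
  [   1.2516     0.6521     0.4976     0.4470]
  [   0.5447     1.9126     1.0061     0.8100]
  [   0.5315     0.7805     1.7531     0.7618]
  [   0.6229     0.9586     0.7077     1.6835]
First solve x = (I − A)⁻¹ d = adj(I−A)·d / det(I−A); in particular x_4 = (0.200125·300 + 0.308000·300 + 0.227375·800 + 0.540875·840) / 0.3212875 = 788.6725 / 0.3212875 ≈ 2454.7251.
Intermediate flow from 4 to 4: z_44 = a_44 · x_4 = 0.15 × 788.6725 / 0.3212875 = 118.300875 / 0.3212875 ≈ 368.21.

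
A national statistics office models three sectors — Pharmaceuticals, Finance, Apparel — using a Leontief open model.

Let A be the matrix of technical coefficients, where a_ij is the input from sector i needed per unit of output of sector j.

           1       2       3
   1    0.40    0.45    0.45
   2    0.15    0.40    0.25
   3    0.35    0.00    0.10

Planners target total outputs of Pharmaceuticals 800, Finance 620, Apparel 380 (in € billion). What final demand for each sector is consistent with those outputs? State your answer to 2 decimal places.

I − A =
  [   0.60    -0.45    -0.45]
  [  -0.15     0.60    -0.25]
  [  -0.35     0.00     0.90]
d = (I − A) x:
  d_1 = (+0.60)·800 + (-0.45)·620 + (-0.45)·380 = 30.00
  d_2 = (-0.15)·800 + (+0.60)·620 + (-0.25)·380 = 157.00
  d_3 = (-0.35)·800 + (+0.00)·620 + (+0.90)·380 = 62.00

d_1 = 30.00, d_2 = 157.00, d_3 = 62.00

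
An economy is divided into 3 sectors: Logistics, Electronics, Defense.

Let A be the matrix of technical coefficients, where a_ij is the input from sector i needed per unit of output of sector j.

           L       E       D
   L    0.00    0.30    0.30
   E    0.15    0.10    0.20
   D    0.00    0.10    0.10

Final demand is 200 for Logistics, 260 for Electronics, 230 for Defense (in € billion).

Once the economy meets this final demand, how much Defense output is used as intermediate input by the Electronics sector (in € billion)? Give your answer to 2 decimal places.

I − A =
  [   1.00    -0.30    -0.30]
  [  -0.15     0.90    -0.20]
  [   0.00    -0.10     0.90]
Cofactors of I−A, C_ij = (−1)^(i+j)·(minor ij) (rows/columns in the sector order above):
  C_11 = (0.90)(0.90) − (-0.20)(-0.10) = 0.7900
  C_12 = −[(-0.15)(0.90) − (-0.20)(0.00)] = 0.1350
  C_13 = (-0.15)(-0.10) − (0.90)(0.00) = 0.0150
  C_21 = −[(-0.30)(0.90) − (-0.30)(-0.10)] = 0.3000
  C_22 = (1.00)(0.90) − (-0.30)(0.00) = 0.9000
  C_23 = −[(1.00)(-0.10) − (-0.30)(0.00)] = 0.1000
  C_31 = (-0.30)(-0.20) − (-0.30)(0.90) = 0.3300
  C_32 = −[(1.00)(-0.20) − (-0.30)(-0.15)] = 0.2450
  C_33 = (1.00)(0.90) − (-0.30)(-0.15) = 0.8550
det(I−A) = Σ_j (I−A)_1j·C_1j = (1.00)(0.7900) + (-0.30)(0.1350) + (-0.30)(0.0150) = 0.7450
adj(I−A) = Cᵀ =
  [ 0.7900   0.3000   0.3300]
  [ 0.1350   0.9000   0.2450]
  [ 0.0150   0.1000   0.8550]
(I − A)⁻¹ = adj(I−A) / det(I−A) ≈
  [   1.0604     0.4027     0.4430]
  [   0.1812     1.2081     0.3289]
  [   0.0201     0.1342     1.1477]
First solve x = (I − A)⁻¹ d = adj(I−A)·d / det(I−A); in particular x_E = (0.1350·200 + 0.9000·260 + 0.2450·230) / 0.7450 = 317.35 / 0.7450 ≈ 425.9732.
Intermediate flow from D to E: z_DE = a_DE · x_E = 0.10 × 317.35 / 0.7450 = 31.735 / 0.7450 ≈ 42.60.

z_DE = 42.60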